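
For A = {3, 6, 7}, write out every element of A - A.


A - A = {a - a' : a, a' ∈ A}.
Compute a - a' for each ordered pair (a, a'):
a = 3: 3-3=0, 3-6=-3, 3-7=-4
a = 6: 6-3=3, 6-6=0, 6-7=-1
a = 7: 7-3=4, 7-6=1, 7-7=0
Collecting distinct values (and noting 0 appears from a-a):
A - A = {-4, -3, -1, 0, 1, 3, 4}
|A - A| = 7

A - A = {-4, -3, -1, 0, 1, 3, 4}


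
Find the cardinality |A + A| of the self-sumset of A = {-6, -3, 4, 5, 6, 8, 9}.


A + A = {a + a' : a, a' ∈ A}; |A| = 7.
General bounds: 2|A| - 1 ≤ |A + A| ≤ |A|(|A|+1)/2, i.e. 13 ≤ |A + A| ≤ 28.
Lower bound 2|A|-1 is attained iff A is an arithmetic progression.
Enumerate sums a + a' for a ≤ a' (symmetric, so this suffices):
a = -6: -6+-6=-12, -6+-3=-9, -6+4=-2, -6+5=-1, -6+6=0, -6+8=2, -6+9=3
a = -3: -3+-3=-6, -3+4=1, -3+5=2, -3+6=3, -3+8=5, -3+9=6
a = 4: 4+4=8, 4+5=9, 4+6=10, 4+8=12, 4+9=13
a = 5: 5+5=10, 5+6=11, 5+8=13, 5+9=14
a = 6: 6+6=12, 6+8=14, 6+9=15
a = 8: 8+8=16, 8+9=17
a = 9: 9+9=18
Distinct sums: {-12, -9, -6, -2, -1, 0, 1, 2, 3, 5, 6, 8, 9, 10, 11, 12, 13, 14, 15, 16, 17, 18}
|A + A| = 22

|A + A| = 22


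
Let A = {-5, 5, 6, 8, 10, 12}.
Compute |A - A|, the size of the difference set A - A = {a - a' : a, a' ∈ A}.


A - A = {a - a' : a, a' ∈ A}; |A| = 6.
Bounds: 2|A|-1 ≤ |A - A| ≤ |A|² - |A| + 1, i.e. 11 ≤ |A - A| ≤ 31.
Note: 0 ∈ A - A always (from a - a). The set is symmetric: if d ∈ A - A then -d ∈ A - A.
Enumerate nonzero differences d = a - a' with a > a' (then include -d):
Positive differences: {1, 2, 3, 4, 5, 6, 7, 10, 11, 13, 15, 17}
Full difference set: {0} ∪ (positive diffs) ∪ (negative diffs).
|A - A| = 1 + 2·12 = 25 (matches direct enumeration: 25).

|A - A| = 25


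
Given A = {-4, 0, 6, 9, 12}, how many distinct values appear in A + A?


A + A = {a + a' : a, a' ∈ A}; |A| = 5.
General bounds: 2|A| - 1 ≤ |A + A| ≤ |A|(|A|+1)/2, i.e. 9 ≤ |A + A| ≤ 15.
Lower bound 2|A|-1 is attained iff A is an arithmetic progression.
Enumerate sums a + a' for a ≤ a' (symmetric, so this suffices):
a = -4: -4+-4=-8, -4+0=-4, -4+6=2, -4+9=5, -4+12=8
a = 0: 0+0=0, 0+6=6, 0+9=9, 0+12=12
a = 6: 6+6=12, 6+9=15, 6+12=18
a = 9: 9+9=18, 9+12=21
a = 12: 12+12=24
Distinct sums: {-8, -4, 0, 2, 5, 6, 8, 9, 12, 15, 18, 21, 24}
|A + A| = 13

|A + A| = 13


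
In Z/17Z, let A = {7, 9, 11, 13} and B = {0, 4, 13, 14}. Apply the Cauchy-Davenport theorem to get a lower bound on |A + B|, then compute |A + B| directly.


Cauchy-Davenport: |A + B| ≥ min(p, |A| + |B| - 1) for A, B nonempty in Z/pZ.
|A| = 4, |B| = 4, p = 17.
CD lower bound = min(17, 4 + 4 - 1) = min(17, 7) = 7.
Compute A + B mod 17 directly:
a = 7: 7+0=7, 7+4=11, 7+13=3, 7+14=4
a = 9: 9+0=9, 9+4=13, 9+13=5, 9+14=6
a = 11: 11+0=11, 11+4=15, 11+13=7, 11+14=8
a = 13: 13+0=13, 13+4=0, 13+13=9, 13+14=10
A + B = {0, 3, 4, 5, 6, 7, 8, 9, 10, 11, 13, 15}, so |A + B| = 12.
Verify: 12 ≥ 7? Yes ✓.

CD lower bound = 7, actual |A + B| = 12.


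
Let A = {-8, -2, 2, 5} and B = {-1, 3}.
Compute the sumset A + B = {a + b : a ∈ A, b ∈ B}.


A + B = {a + b : a ∈ A, b ∈ B}.
Enumerate all |A|·|B| = 4·2 = 8 pairs (a, b) and collect distinct sums.
a = -8: -8+-1=-9, -8+3=-5
a = -2: -2+-1=-3, -2+3=1
a = 2: 2+-1=1, 2+3=5
a = 5: 5+-1=4, 5+3=8
Collecting distinct sums: A + B = {-9, -5, -3, 1, 4, 5, 8}
|A + B| = 7

A + B = {-9, -5, -3, 1, 4, 5, 8}


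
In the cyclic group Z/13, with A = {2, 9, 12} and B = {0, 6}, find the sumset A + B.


Work in Z/13Z: reduce every sum a + b modulo 13.
Enumerate all 6 pairs:
a = 2: 2+0=2, 2+6=8
a = 9: 9+0=9, 9+6=2
a = 12: 12+0=12, 12+6=5
Distinct residues collected: {2, 5, 8, 9, 12}
|A + B| = 5 (out of 13 total residues).

A + B = {2, 5, 8, 9, 12}


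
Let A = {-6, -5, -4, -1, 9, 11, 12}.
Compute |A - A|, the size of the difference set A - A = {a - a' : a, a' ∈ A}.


A - A = {a - a' : a, a' ∈ A}; |A| = 7.
Bounds: 2|A|-1 ≤ |A - A| ≤ |A|² - |A| + 1, i.e. 13 ≤ |A - A| ≤ 43.
Note: 0 ∈ A - A always (from a - a). The set is symmetric: if d ∈ A - A then -d ∈ A - A.
Enumerate nonzero differences d = a - a' with a > a' (then include -d):
Positive differences: {1, 2, 3, 4, 5, 10, 12, 13, 14, 15, 16, 17, 18}
Full difference set: {0} ∪ (positive diffs) ∪ (negative diffs).
|A - A| = 1 + 2·13 = 27 (matches direct enumeration: 27).

|A - A| = 27


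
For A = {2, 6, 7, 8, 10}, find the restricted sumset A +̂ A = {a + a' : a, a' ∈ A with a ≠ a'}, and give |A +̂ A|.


Restricted sumset: A +̂ A = {a + a' : a ∈ A, a' ∈ A, a ≠ a'}.
Equivalently, take A + A and drop any sum 2a that is achievable ONLY as a + a for a ∈ A (i.e. sums representable only with equal summands).
Enumerate pairs (a, a') with a < a' (symmetric, so each unordered pair gives one sum; this covers all a ≠ a'):
  2 + 6 = 8
  2 + 7 = 9
  2 + 8 = 10
  2 + 10 = 12
  6 + 7 = 13
  6 + 8 = 14
  6 + 10 = 16
  7 + 8 = 15
  7 + 10 = 17
  8 + 10 = 18
Collected distinct sums: {8, 9, 10, 12, 13, 14, 15, 16, 17, 18}
|A +̂ A| = 10
(Reference bound: |A +̂ A| ≥ 2|A| - 3 for |A| ≥ 2, with |A| = 5 giving ≥ 7.)

|A +̂ A| = 10


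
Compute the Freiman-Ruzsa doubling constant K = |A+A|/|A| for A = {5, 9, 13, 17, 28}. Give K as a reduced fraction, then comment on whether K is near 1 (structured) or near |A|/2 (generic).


|A| = 5.
Compute A + A by enumerating all 25 pairs.
A + A = {10, 14, 18, 22, 26, 30, 33, 34, 37, 41, 45, 56}, so |A + A| = 12.
K = |A + A| / |A| = 12/5 (already in lowest terms) ≈ 2.4000.
Reference: AP of size 5 gives K = 9/5 ≈ 1.8000; a fully generic set of size 5 gives K ≈ 3.0000.

|A| = 5, |A + A| = 12, K = 12/5.


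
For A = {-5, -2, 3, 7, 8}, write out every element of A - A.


A - A = {a - a' : a, a' ∈ A}.
Compute a - a' for each ordered pair (a, a'):
a = -5: -5--5=0, -5--2=-3, -5-3=-8, -5-7=-12, -5-8=-13
a = -2: -2--5=3, -2--2=0, -2-3=-5, -2-7=-9, -2-8=-10
a = 3: 3--5=8, 3--2=5, 3-3=0, 3-7=-4, 3-8=-5
a = 7: 7--5=12, 7--2=9, 7-3=4, 7-7=0, 7-8=-1
a = 8: 8--5=13, 8--2=10, 8-3=5, 8-7=1, 8-8=0
Collecting distinct values (and noting 0 appears from a-a):
A - A = {-13, -12, -10, -9, -8, -5, -4, -3, -1, 0, 1, 3, 4, 5, 8, 9, 10, 12, 13}
|A - A| = 19

A - A = {-13, -12, -10, -9, -8, -5, -4, -3, -1, 0, 1, 3, 4, 5, 8, 9, 10, 12, 13}


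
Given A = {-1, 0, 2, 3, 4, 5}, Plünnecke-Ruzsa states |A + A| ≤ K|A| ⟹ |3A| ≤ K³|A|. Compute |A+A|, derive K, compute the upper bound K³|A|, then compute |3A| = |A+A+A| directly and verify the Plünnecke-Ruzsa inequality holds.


|A| = 6.
Step 1: Compute A + A by enumerating all 36 pairs.
A + A = {-2, -1, 0, 1, 2, 3, 4, 5, 6, 7, 8, 9, 10}, so |A + A| = 13.
Step 2: Doubling constant K = |A + A|/|A| = 13/6 = 13/6 ≈ 2.1667.
Step 3: Plünnecke-Ruzsa gives |3A| ≤ K³·|A| = (2.1667)³ · 6 ≈ 61.0278.
Step 4: Compute 3A = A + A + A directly by enumerating all triples (a,b,c) ∈ A³; |3A| = 19.
Step 5: Check 19 ≤ 61.0278? Yes ✓.

K = 13/6, Plünnecke-Ruzsa bound K³|A| ≈ 61.0278, |3A| = 19, inequality holds.


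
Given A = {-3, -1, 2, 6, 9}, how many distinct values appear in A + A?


A + A = {a + a' : a, a' ∈ A}; |A| = 5.
General bounds: 2|A| - 1 ≤ |A + A| ≤ |A|(|A|+1)/2, i.e. 9 ≤ |A + A| ≤ 15.
Lower bound 2|A|-1 is attained iff A is an arithmetic progression.
Enumerate sums a + a' for a ≤ a' (symmetric, so this suffices):
a = -3: -3+-3=-6, -3+-1=-4, -3+2=-1, -3+6=3, -3+9=6
a = -1: -1+-1=-2, -1+2=1, -1+6=5, -1+9=8
a = 2: 2+2=4, 2+6=8, 2+9=11
a = 6: 6+6=12, 6+9=15
a = 9: 9+9=18
Distinct sums: {-6, -4, -2, -1, 1, 3, 4, 5, 6, 8, 11, 12, 15, 18}
|A + A| = 14

|A + A| = 14


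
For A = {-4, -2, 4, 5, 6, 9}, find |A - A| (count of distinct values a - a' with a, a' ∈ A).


A - A = {a - a' : a, a' ∈ A}; |A| = 6.
Bounds: 2|A|-1 ≤ |A - A| ≤ |A|² - |A| + 1, i.e. 11 ≤ |A - A| ≤ 31.
Note: 0 ∈ A - A always (from a - a). The set is symmetric: if d ∈ A - A then -d ∈ A - A.
Enumerate nonzero differences d = a - a' with a > a' (then include -d):
Positive differences: {1, 2, 3, 4, 5, 6, 7, 8, 9, 10, 11, 13}
Full difference set: {0} ∪ (positive diffs) ∪ (negative diffs).
|A - A| = 1 + 2·12 = 25 (matches direct enumeration: 25).

|A - A| = 25


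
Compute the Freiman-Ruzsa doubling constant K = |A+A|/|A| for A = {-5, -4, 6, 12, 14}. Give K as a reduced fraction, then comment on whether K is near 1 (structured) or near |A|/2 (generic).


|A| = 5.
Compute A + A by enumerating all 25 pairs.
A + A = {-10, -9, -8, 1, 2, 7, 8, 9, 10, 12, 18, 20, 24, 26, 28}, so |A + A| = 15.
K = |A + A| / |A| = 15/5 = 3/1 ≈ 3.0000.
Reference: AP of size 5 gives K = 9/5 ≈ 1.8000; a fully generic set of size 5 gives K ≈ 3.0000.

|A| = 5, |A + A| = 15, K = 15/5 = 3/1.


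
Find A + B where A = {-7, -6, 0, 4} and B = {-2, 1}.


A + B = {a + b : a ∈ A, b ∈ B}.
Enumerate all |A|·|B| = 4·2 = 8 pairs (a, b) and collect distinct sums.
a = -7: -7+-2=-9, -7+1=-6
a = -6: -6+-2=-8, -6+1=-5
a = 0: 0+-2=-2, 0+1=1
a = 4: 4+-2=2, 4+1=5
Collecting distinct sums: A + B = {-9, -8, -6, -5, -2, 1, 2, 5}
|A + B| = 8

A + B = {-9, -8, -6, -5, -2, 1, 2, 5}


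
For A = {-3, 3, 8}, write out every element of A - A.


A - A = {a - a' : a, a' ∈ A}.
Compute a - a' for each ordered pair (a, a'):
a = -3: -3--3=0, -3-3=-6, -3-8=-11
a = 3: 3--3=6, 3-3=0, 3-8=-5
a = 8: 8--3=11, 8-3=5, 8-8=0
Collecting distinct values (and noting 0 appears from a-a):
A - A = {-11, -6, -5, 0, 5, 6, 11}
|A - A| = 7

A - A = {-11, -6, -5, 0, 5, 6, 11}


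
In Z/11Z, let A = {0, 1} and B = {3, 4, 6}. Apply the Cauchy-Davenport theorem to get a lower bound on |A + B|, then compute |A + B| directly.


Cauchy-Davenport: |A + B| ≥ min(p, |A| + |B| - 1) for A, B nonempty in Z/pZ.
|A| = 2, |B| = 3, p = 11.
CD lower bound = min(11, 2 + 3 - 1) = min(11, 4) = 4.
Compute A + B mod 11 directly:
a = 0: 0+3=3, 0+4=4, 0+6=6
a = 1: 1+3=4, 1+4=5, 1+6=7
A + B = {3, 4, 5, 6, 7}, so |A + B| = 5.
Verify: 5 ≥ 4? Yes ✓.

CD lower bound = 4, actual |A + B| = 5.


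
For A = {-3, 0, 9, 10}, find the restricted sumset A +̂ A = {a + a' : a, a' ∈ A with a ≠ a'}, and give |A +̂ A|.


Restricted sumset: A +̂ A = {a + a' : a ∈ A, a' ∈ A, a ≠ a'}.
Equivalently, take A + A and drop any sum 2a that is achievable ONLY as a + a for a ∈ A (i.e. sums representable only with equal summands).
Enumerate pairs (a, a') with a < a' (symmetric, so each unordered pair gives one sum; this covers all a ≠ a'):
  -3 + 0 = -3
  -3 + 9 = 6
  -3 + 10 = 7
  0 + 9 = 9
  0 + 10 = 10
  9 + 10 = 19
Collected distinct sums: {-3, 6, 7, 9, 10, 19}
|A +̂ A| = 6
(Reference bound: |A +̂ A| ≥ 2|A| - 3 for |A| ≥ 2, with |A| = 4 giving ≥ 5.)

|A +̂ A| = 6


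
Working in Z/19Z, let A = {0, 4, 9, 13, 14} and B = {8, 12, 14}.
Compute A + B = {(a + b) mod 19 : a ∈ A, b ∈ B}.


Work in Z/19Z: reduce every sum a + b modulo 19.
Enumerate all 15 pairs:
a = 0: 0+8=8, 0+12=12, 0+14=14
a = 4: 4+8=12, 4+12=16, 4+14=18
a = 9: 9+8=17, 9+12=2, 9+14=4
a = 13: 13+8=2, 13+12=6, 13+14=8
a = 14: 14+8=3, 14+12=7, 14+14=9
Distinct residues collected: {2, 3, 4, 6, 7, 8, 9, 12, 14, 16, 17, 18}
|A + B| = 12 (out of 19 total residues).

A + B = {2, 3, 4, 6, 7, 8, 9, 12, 14, 16, 17, 18}


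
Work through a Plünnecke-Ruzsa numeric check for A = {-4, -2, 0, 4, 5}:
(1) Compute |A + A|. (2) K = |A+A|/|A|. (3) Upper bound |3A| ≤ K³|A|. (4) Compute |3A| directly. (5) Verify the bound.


|A| = 5.
Step 1: Compute A + A by enumerating all 25 pairs.
A + A = {-8, -6, -4, -2, 0, 1, 2, 3, 4, 5, 8, 9, 10}, so |A + A| = 13.
Step 2: Doubling constant K = |A + A|/|A| = 13/5 = 13/5 ≈ 2.6000.
Step 3: Plünnecke-Ruzsa gives |3A| ≤ K³·|A| = (2.6000)³ · 5 ≈ 87.8800.
Step 4: Compute 3A = A + A + A directly by enumerating all triples (a,b,c) ∈ A³; |3A| = 23.
Step 5: Check 23 ≤ 87.8800? Yes ✓.

K = 13/5, Plünnecke-Ruzsa bound K³|A| ≈ 87.8800, |3A| = 23, inequality holds.


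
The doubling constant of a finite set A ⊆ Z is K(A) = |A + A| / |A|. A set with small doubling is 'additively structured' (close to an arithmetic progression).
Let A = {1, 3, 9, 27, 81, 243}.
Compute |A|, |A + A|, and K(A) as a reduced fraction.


|A| = 6.
Compute A + A by enumerating all 36 pairs.
A + A = {2, 4, 6, 10, 12, 18, 28, 30, 36, 54, 82, 84, 90, 108, 162, 244, 246, 252, 270, 324, 486}, so |A + A| = 21.
K = |A + A| / |A| = 21/6 = 7/2 ≈ 3.5000.
Reference: AP of size 6 gives K = 11/6 ≈ 1.8333; a fully generic set of size 6 gives K ≈ 3.5000.

|A| = 6, |A + A| = 21, K = 21/6 = 7/2.


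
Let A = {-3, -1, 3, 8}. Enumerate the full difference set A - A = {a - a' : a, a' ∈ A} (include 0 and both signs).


A - A = {a - a' : a, a' ∈ A}.
Compute a - a' for each ordered pair (a, a'):
a = -3: -3--3=0, -3--1=-2, -3-3=-6, -3-8=-11
a = -1: -1--3=2, -1--1=0, -1-3=-4, -1-8=-9
a = 3: 3--3=6, 3--1=4, 3-3=0, 3-8=-5
a = 8: 8--3=11, 8--1=9, 8-3=5, 8-8=0
Collecting distinct values (and noting 0 appears from a-a):
A - A = {-11, -9, -6, -5, -4, -2, 0, 2, 4, 5, 6, 9, 11}
|A - A| = 13

A - A = {-11, -9, -6, -5, -4, -2, 0, 2, 4, 5, 6, 9, 11}


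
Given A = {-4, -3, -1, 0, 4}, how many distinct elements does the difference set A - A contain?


A - A = {a - a' : a, a' ∈ A}; |A| = 5.
Bounds: 2|A|-1 ≤ |A - A| ≤ |A|² - |A| + 1, i.e. 9 ≤ |A - A| ≤ 21.
Note: 0 ∈ A - A always (from a - a). The set is symmetric: if d ∈ A - A then -d ∈ A - A.
Enumerate nonzero differences d = a - a' with a > a' (then include -d):
Positive differences: {1, 2, 3, 4, 5, 7, 8}
Full difference set: {0} ∪ (positive diffs) ∪ (negative diffs).
|A - A| = 1 + 2·7 = 15 (matches direct enumeration: 15).

|A - A| = 15


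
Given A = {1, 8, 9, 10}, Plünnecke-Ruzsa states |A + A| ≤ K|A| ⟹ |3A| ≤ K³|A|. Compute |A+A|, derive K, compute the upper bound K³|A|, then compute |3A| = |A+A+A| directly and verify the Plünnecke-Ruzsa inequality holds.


|A| = 4.
Step 1: Compute A + A by enumerating all 16 pairs.
A + A = {2, 9, 10, 11, 16, 17, 18, 19, 20}, so |A + A| = 9.
Step 2: Doubling constant K = |A + A|/|A| = 9/4 = 9/4 ≈ 2.2500.
Step 3: Plünnecke-Ruzsa gives |3A| ≤ K³·|A| = (2.2500)³ · 4 ≈ 45.5625.
Step 4: Compute 3A = A + A + A directly by enumerating all triples (a,b,c) ∈ A³; |3A| = 16.
Step 5: Check 16 ≤ 45.5625? Yes ✓.

K = 9/4, Plünnecke-Ruzsa bound K³|A| ≈ 45.5625, |3A| = 16, inequality holds.


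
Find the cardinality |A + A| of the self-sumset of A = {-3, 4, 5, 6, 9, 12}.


A + A = {a + a' : a, a' ∈ A}; |A| = 6.
General bounds: 2|A| - 1 ≤ |A + A| ≤ |A|(|A|+1)/2, i.e. 11 ≤ |A + A| ≤ 21.
Lower bound 2|A|-1 is attained iff A is an arithmetic progression.
Enumerate sums a + a' for a ≤ a' (symmetric, so this suffices):
a = -3: -3+-3=-6, -3+4=1, -3+5=2, -3+6=3, -3+9=6, -3+12=9
a = 4: 4+4=8, 4+5=9, 4+6=10, 4+9=13, 4+12=16
a = 5: 5+5=10, 5+6=11, 5+9=14, 5+12=17
a = 6: 6+6=12, 6+9=15, 6+12=18
a = 9: 9+9=18, 9+12=21
a = 12: 12+12=24
Distinct sums: {-6, 1, 2, 3, 6, 8, 9, 10, 11, 12, 13, 14, 15, 16, 17, 18, 21, 24}
|A + A| = 18

|A + A| = 18


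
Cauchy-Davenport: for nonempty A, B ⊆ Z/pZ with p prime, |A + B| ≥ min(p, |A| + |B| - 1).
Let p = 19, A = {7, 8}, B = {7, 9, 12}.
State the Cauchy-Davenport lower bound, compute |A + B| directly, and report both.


Cauchy-Davenport: |A + B| ≥ min(p, |A| + |B| - 1) for A, B nonempty in Z/pZ.
|A| = 2, |B| = 3, p = 19.
CD lower bound = min(19, 2 + 3 - 1) = min(19, 4) = 4.
Compute A + B mod 19 directly:
a = 7: 7+7=14, 7+9=16, 7+12=0
a = 8: 8+7=15, 8+9=17, 8+12=1
A + B = {0, 1, 14, 15, 16, 17}, so |A + B| = 6.
Verify: 6 ≥ 4? Yes ✓.

CD lower bound = 4, actual |A + B| = 6.


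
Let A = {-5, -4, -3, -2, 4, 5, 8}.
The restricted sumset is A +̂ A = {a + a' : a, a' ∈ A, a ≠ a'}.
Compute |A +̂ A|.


Restricted sumset: A +̂ A = {a + a' : a ∈ A, a' ∈ A, a ≠ a'}.
Equivalently, take A + A and drop any sum 2a that is achievable ONLY as a + a for a ∈ A (i.e. sums representable only with equal summands).
Enumerate pairs (a, a') with a < a' (symmetric, so each unordered pair gives one sum; this covers all a ≠ a'):
  -5 + -4 = -9
  -5 + -3 = -8
  -5 + -2 = -7
  -5 + 4 = -1
  -5 + 5 = 0
  -5 + 8 = 3
  -4 + -3 = -7
  -4 + -2 = -6
  -4 + 4 = 0
  -4 + 5 = 1
  -4 + 8 = 4
  -3 + -2 = -5
  -3 + 4 = 1
  -3 + 5 = 2
  -3 + 8 = 5
  -2 + 4 = 2
  -2 + 5 = 3
  -2 + 8 = 6
  4 + 5 = 9
  4 + 8 = 12
  5 + 8 = 13
Collected distinct sums: {-9, -8, -7, -6, -5, -1, 0, 1, 2, 3, 4, 5, 6, 9, 12, 13}
|A +̂ A| = 16
(Reference bound: |A +̂ A| ≥ 2|A| - 3 for |A| ≥ 2, with |A| = 7 giving ≥ 11.)

|A +̂ A| = 16


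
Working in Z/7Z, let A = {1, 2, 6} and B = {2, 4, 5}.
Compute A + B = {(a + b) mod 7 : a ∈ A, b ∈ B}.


Work in Z/7Z: reduce every sum a + b modulo 7.
Enumerate all 9 pairs:
a = 1: 1+2=3, 1+4=5, 1+5=6
a = 2: 2+2=4, 2+4=6, 2+5=0
a = 6: 6+2=1, 6+4=3, 6+5=4
Distinct residues collected: {0, 1, 3, 4, 5, 6}
|A + B| = 6 (out of 7 total residues).

A + B = {0, 1, 3, 4, 5, 6}


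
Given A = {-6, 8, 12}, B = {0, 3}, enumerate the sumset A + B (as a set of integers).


A + B = {a + b : a ∈ A, b ∈ B}.
Enumerate all |A|·|B| = 3·2 = 6 pairs (a, b) and collect distinct sums.
a = -6: -6+0=-6, -6+3=-3
a = 8: 8+0=8, 8+3=11
a = 12: 12+0=12, 12+3=15
Collecting distinct sums: A + B = {-6, -3, 8, 11, 12, 15}
|A + B| = 6

A + B = {-6, -3, 8, 11, 12, 15}


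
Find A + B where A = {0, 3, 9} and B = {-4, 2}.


A + B = {a + b : a ∈ A, b ∈ B}.
Enumerate all |A|·|B| = 3·2 = 6 pairs (a, b) and collect distinct sums.
a = 0: 0+-4=-4, 0+2=2
a = 3: 3+-4=-1, 3+2=5
a = 9: 9+-4=5, 9+2=11
Collecting distinct sums: A + B = {-4, -1, 2, 5, 11}
|A + B| = 5

A + B = {-4, -1, 2, 5, 11}


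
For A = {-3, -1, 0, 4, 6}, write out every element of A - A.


A - A = {a - a' : a, a' ∈ A}.
Compute a - a' for each ordered pair (a, a'):
a = -3: -3--3=0, -3--1=-2, -3-0=-3, -3-4=-7, -3-6=-9
a = -1: -1--3=2, -1--1=0, -1-0=-1, -1-4=-5, -1-6=-7
a = 0: 0--3=3, 0--1=1, 0-0=0, 0-4=-4, 0-6=-6
a = 4: 4--3=7, 4--1=5, 4-0=4, 4-4=0, 4-6=-2
a = 6: 6--3=9, 6--1=7, 6-0=6, 6-4=2, 6-6=0
Collecting distinct values (and noting 0 appears from a-a):
A - A = {-9, -7, -6, -5, -4, -3, -2, -1, 0, 1, 2, 3, 4, 5, 6, 7, 9}
|A - A| = 17

A - A = {-9, -7, -6, -5, -4, -3, -2, -1, 0, 1, 2, 3, 4, 5, 6, 7, 9}


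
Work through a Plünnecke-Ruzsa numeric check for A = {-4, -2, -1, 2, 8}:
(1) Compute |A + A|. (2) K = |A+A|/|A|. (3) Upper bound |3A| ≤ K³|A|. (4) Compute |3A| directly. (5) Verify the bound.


|A| = 5.
Step 1: Compute A + A by enumerating all 25 pairs.
A + A = {-8, -6, -5, -4, -3, -2, 0, 1, 4, 6, 7, 10, 16}, so |A + A| = 13.
Step 2: Doubling constant K = |A + A|/|A| = 13/5 = 13/5 ≈ 2.6000.
Step 3: Plünnecke-Ruzsa gives |3A| ≤ K³·|A| = (2.6000)³ · 5 ≈ 87.8800.
Step 4: Compute 3A = A + A + A directly by enumerating all triples (a,b,c) ∈ A³; |3A| = 24.
Step 5: Check 24 ≤ 87.8800? Yes ✓.

K = 13/5, Plünnecke-Ruzsa bound K³|A| ≈ 87.8800, |3A| = 24, inequality holds.


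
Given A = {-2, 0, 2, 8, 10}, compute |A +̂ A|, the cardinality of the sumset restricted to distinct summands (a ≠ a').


Restricted sumset: A +̂ A = {a + a' : a ∈ A, a' ∈ A, a ≠ a'}.
Equivalently, take A + A and drop any sum 2a that is achievable ONLY as a + a for a ∈ A (i.e. sums representable only with equal summands).
Enumerate pairs (a, a') with a < a' (symmetric, so each unordered pair gives one sum; this covers all a ≠ a'):
  -2 + 0 = -2
  -2 + 2 = 0
  -2 + 8 = 6
  -2 + 10 = 8
  0 + 2 = 2
  0 + 8 = 8
  0 + 10 = 10
  2 + 8 = 10
  2 + 10 = 12
  8 + 10 = 18
Collected distinct sums: {-2, 0, 2, 6, 8, 10, 12, 18}
|A +̂ A| = 8
(Reference bound: |A +̂ A| ≥ 2|A| - 3 for |A| ≥ 2, with |A| = 5 giving ≥ 7.)

|A +̂ A| = 8


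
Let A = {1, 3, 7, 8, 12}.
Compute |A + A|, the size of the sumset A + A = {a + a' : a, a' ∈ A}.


A + A = {a + a' : a, a' ∈ A}; |A| = 5.
General bounds: 2|A| - 1 ≤ |A + A| ≤ |A|(|A|+1)/2, i.e. 9 ≤ |A + A| ≤ 15.
Lower bound 2|A|-1 is attained iff A is an arithmetic progression.
Enumerate sums a + a' for a ≤ a' (symmetric, so this suffices):
a = 1: 1+1=2, 1+3=4, 1+7=8, 1+8=9, 1+12=13
a = 3: 3+3=6, 3+7=10, 3+8=11, 3+12=15
a = 7: 7+7=14, 7+8=15, 7+12=19
a = 8: 8+8=16, 8+12=20
a = 12: 12+12=24
Distinct sums: {2, 4, 6, 8, 9, 10, 11, 13, 14, 15, 16, 19, 20, 24}
|A + A| = 14

|A + A| = 14


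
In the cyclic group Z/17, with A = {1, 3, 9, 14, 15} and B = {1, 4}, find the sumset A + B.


Work in Z/17Z: reduce every sum a + b modulo 17.
Enumerate all 10 pairs:
a = 1: 1+1=2, 1+4=5
a = 3: 3+1=4, 3+4=7
a = 9: 9+1=10, 9+4=13
a = 14: 14+1=15, 14+4=1
a = 15: 15+1=16, 15+4=2
Distinct residues collected: {1, 2, 4, 5, 7, 10, 13, 15, 16}
|A + B| = 9 (out of 17 total residues).

A + B = {1, 2, 4, 5, 7, 10, 13, 15, 16}


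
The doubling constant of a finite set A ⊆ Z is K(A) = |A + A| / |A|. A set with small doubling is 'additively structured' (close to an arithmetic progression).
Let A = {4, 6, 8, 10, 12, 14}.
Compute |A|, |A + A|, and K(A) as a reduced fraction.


|A| = 6.
Compute A + A by enumerating all 36 pairs.
A + A = {8, 10, 12, 14, 16, 18, 20, 22, 24, 26, 28}, so |A + A| = 11.
K = |A + A| / |A| = 11/6 (already in lowest terms) ≈ 1.8333.
Reference: AP of size 6 gives K = 11/6 ≈ 1.8333; a fully generic set of size 6 gives K ≈ 3.5000.

|A| = 6, |A + A| = 11, K = 11/6.


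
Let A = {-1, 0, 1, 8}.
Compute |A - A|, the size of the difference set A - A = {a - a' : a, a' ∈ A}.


A - A = {a - a' : a, a' ∈ A}; |A| = 4.
Bounds: 2|A|-1 ≤ |A - A| ≤ |A|² - |A| + 1, i.e. 7 ≤ |A - A| ≤ 13.
Note: 0 ∈ A - A always (from a - a). The set is symmetric: if d ∈ A - A then -d ∈ A - A.
Enumerate nonzero differences d = a - a' with a > a' (then include -d):
Positive differences: {1, 2, 7, 8, 9}
Full difference set: {0} ∪ (positive diffs) ∪ (negative diffs).
|A - A| = 1 + 2·5 = 11 (matches direct enumeration: 11).

|A - A| = 11


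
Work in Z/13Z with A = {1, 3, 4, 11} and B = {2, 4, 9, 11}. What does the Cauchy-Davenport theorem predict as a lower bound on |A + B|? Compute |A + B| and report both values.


Cauchy-Davenport: |A + B| ≥ min(p, |A| + |B| - 1) for A, B nonempty in Z/pZ.
|A| = 4, |B| = 4, p = 13.
CD lower bound = min(13, 4 + 4 - 1) = min(13, 7) = 7.
Compute A + B mod 13 directly:
a = 1: 1+2=3, 1+4=5, 1+9=10, 1+11=12
a = 3: 3+2=5, 3+4=7, 3+9=12, 3+11=1
a = 4: 4+2=6, 4+4=8, 4+9=0, 4+11=2
a = 11: 11+2=0, 11+4=2, 11+9=7, 11+11=9
A + B = {0, 1, 2, 3, 5, 6, 7, 8, 9, 10, 12}, so |A + B| = 11.
Verify: 11 ≥ 7? Yes ✓.

CD lower bound = 7, actual |A + B| = 11.


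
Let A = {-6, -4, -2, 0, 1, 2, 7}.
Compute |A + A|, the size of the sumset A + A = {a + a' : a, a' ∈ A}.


A + A = {a + a' : a, a' ∈ A}; |A| = 7.
General bounds: 2|A| - 1 ≤ |A + A| ≤ |A|(|A|+1)/2, i.e. 13 ≤ |A + A| ≤ 28.
Lower bound 2|A|-1 is attained iff A is an arithmetic progression.
Enumerate sums a + a' for a ≤ a' (symmetric, so this suffices):
a = -6: -6+-6=-12, -6+-4=-10, -6+-2=-8, -6+0=-6, -6+1=-5, -6+2=-4, -6+7=1
a = -4: -4+-4=-8, -4+-2=-6, -4+0=-4, -4+1=-3, -4+2=-2, -4+7=3
a = -2: -2+-2=-4, -2+0=-2, -2+1=-1, -2+2=0, -2+7=5
a = 0: 0+0=0, 0+1=1, 0+2=2, 0+7=7
a = 1: 1+1=2, 1+2=3, 1+7=8
a = 2: 2+2=4, 2+7=9
a = 7: 7+7=14
Distinct sums: {-12, -10, -8, -6, -5, -4, -3, -2, -1, 0, 1, 2, 3, 4, 5, 7, 8, 9, 14}
|A + A| = 19

|A + A| = 19


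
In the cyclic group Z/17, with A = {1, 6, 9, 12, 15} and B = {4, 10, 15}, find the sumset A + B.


Work in Z/17Z: reduce every sum a + b modulo 17.
Enumerate all 15 pairs:
a = 1: 1+4=5, 1+10=11, 1+15=16
a = 6: 6+4=10, 6+10=16, 6+15=4
a = 9: 9+4=13, 9+10=2, 9+15=7
a = 12: 12+4=16, 12+10=5, 12+15=10
a = 15: 15+4=2, 15+10=8, 15+15=13
Distinct residues collected: {2, 4, 5, 7, 8, 10, 11, 13, 16}
|A + B| = 9 (out of 17 total residues).

A + B = {2, 4, 5, 7, 8, 10, 11, 13, 16}


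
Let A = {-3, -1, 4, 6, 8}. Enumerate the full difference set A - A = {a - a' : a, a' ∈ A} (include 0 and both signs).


A - A = {a - a' : a, a' ∈ A}.
Compute a - a' for each ordered pair (a, a'):
a = -3: -3--3=0, -3--1=-2, -3-4=-7, -3-6=-9, -3-8=-11
a = -1: -1--3=2, -1--1=0, -1-4=-5, -1-6=-7, -1-8=-9
a = 4: 4--3=7, 4--1=5, 4-4=0, 4-6=-2, 4-8=-4
a = 6: 6--3=9, 6--1=7, 6-4=2, 6-6=0, 6-8=-2
a = 8: 8--3=11, 8--1=9, 8-4=4, 8-6=2, 8-8=0
Collecting distinct values (and noting 0 appears from a-a):
A - A = {-11, -9, -7, -5, -4, -2, 0, 2, 4, 5, 7, 9, 11}
|A - A| = 13

A - A = {-11, -9, -7, -5, -4, -2, 0, 2, 4, 5, 7, 9, 11}


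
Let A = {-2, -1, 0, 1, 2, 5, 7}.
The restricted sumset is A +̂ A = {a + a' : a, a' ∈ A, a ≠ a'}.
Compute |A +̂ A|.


Restricted sumset: A +̂ A = {a + a' : a ∈ A, a' ∈ A, a ≠ a'}.
Equivalently, take A + A and drop any sum 2a that is achievable ONLY as a + a for a ∈ A (i.e. sums representable only with equal summands).
Enumerate pairs (a, a') with a < a' (symmetric, so each unordered pair gives one sum; this covers all a ≠ a'):
  -2 + -1 = -3
  -2 + 0 = -2
  -2 + 1 = -1
  -2 + 2 = 0
  -2 + 5 = 3
  -2 + 7 = 5
  -1 + 0 = -1
  -1 + 1 = 0
  -1 + 2 = 1
  -1 + 5 = 4
  -1 + 7 = 6
  0 + 1 = 1
  0 + 2 = 2
  0 + 5 = 5
  0 + 7 = 7
  1 + 2 = 3
  1 + 5 = 6
  1 + 7 = 8
  2 + 5 = 7
  2 + 7 = 9
  5 + 7 = 12
Collected distinct sums: {-3, -2, -1, 0, 1, 2, 3, 4, 5, 6, 7, 8, 9, 12}
|A +̂ A| = 14
(Reference bound: |A +̂ A| ≥ 2|A| - 3 for |A| ≥ 2, with |A| = 7 giving ≥ 11.)

|A +̂ A| = 14


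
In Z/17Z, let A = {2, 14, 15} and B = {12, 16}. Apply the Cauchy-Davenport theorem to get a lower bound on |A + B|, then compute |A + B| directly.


Cauchy-Davenport: |A + B| ≥ min(p, |A| + |B| - 1) for A, B nonempty in Z/pZ.
|A| = 3, |B| = 2, p = 17.
CD lower bound = min(17, 3 + 2 - 1) = min(17, 4) = 4.
Compute A + B mod 17 directly:
a = 2: 2+12=14, 2+16=1
a = 14: 14+12=9, 14+16=13
a = 15: 15+12=10, 15+16=14
A + B = {1, 9, 10, 13, 14}, so |A + B| = 5.
Verify: 5 ≥ 4? Yes ✓.

CD lower bound = 4, actual |A + B| = 5.


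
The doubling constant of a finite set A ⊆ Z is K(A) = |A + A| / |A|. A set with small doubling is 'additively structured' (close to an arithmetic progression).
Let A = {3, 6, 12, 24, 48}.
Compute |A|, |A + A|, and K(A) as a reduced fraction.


|A| = 5.
Compute A + A by enumerating all 25 pairs.
A + A = {6, 9, 12, 15, 18, 24, 27, 30, 36, 48, 51, 54, 60, 72, 96}, so |A + A| = 15.
K = |A + A| / |A| = 15/5 = 3/1 ≈ 3.0000.
Reference: AP of size 5 gives K = 9/5 ≈ 1.8000; a fully generic set of size 5 gives K ≈ 3.0000.

|A| = 5, |A + A| = 15, K = 15/5 = 3/1.


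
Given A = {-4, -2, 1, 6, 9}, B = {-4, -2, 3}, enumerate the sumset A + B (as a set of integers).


A + B = {a + b : a ∈ A, b ∈ B}.
Enumerate all |A|·|B| = 5·3 = 15 pairs (a, b) and collect distinct sums.
a = -4: -4+-4=-8, -4+-2=-6, -4+3=-1
a = -2: -2+-4=-6, -2+-2=-4, -2+3=1
a = 1: 1+-4=-3, 1+-2=-1, 1+3=4
a = 6: 6+-4=2, 6+-2=4, 6+3=9
a = 9: 9+-4=5, 9+-2=7, 9+3=12
Collecting distinct sums: A + B = {-8, -6, -4, -3, -1, 1, 2, 4, 5, 7, 9, 12}
|A + B| = 12

A + B = {-8, -6, -4, -3, -1, 1, 2, 4, 5, 7, 9, 12}


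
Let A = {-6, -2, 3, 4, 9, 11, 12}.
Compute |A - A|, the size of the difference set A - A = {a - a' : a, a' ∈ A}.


A - A = {a - a' : a, a' ∈ A}; |A| = 7.
Bounds: 2|A|-1 ≤ |A - A| ≤ |A|² - |A| + 1, i.e. 13 ≤ |A - A| ≤ 43.
Note: 0 ∈ A - A always (from a - a). The set is symmetric: if d ∈ A - A then -d ∈ A - A.
Enumerate nonzero differences d = a - a' with a > a' (then include -d):
Positive differences: {1, 2, 3, 4, 5, 6, 7, 8, 9, 10, 11, 13, 14, 15, 17, 18}
Full difference set: {0} ∪ (positive diffs) ∪ (negative diffs).
|A - A| = 1 + 2·16 = 33 (matches direct enumeration: 33).

|A - A| = 33


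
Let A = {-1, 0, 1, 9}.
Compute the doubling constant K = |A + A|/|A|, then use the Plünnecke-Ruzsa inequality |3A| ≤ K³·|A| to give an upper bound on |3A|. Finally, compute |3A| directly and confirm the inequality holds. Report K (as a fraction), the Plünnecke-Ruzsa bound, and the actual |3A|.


|A| = 4.
Step 1: Compute A + A by enumerating all 16 pairs.
A + A = {-2, -1, 0, 1, 2, 8, 9, 10, 18}, so |A + A| = 9.
Step 2: Doubling constant K = |A + A|/|A| = 9/4 = 9/4 ≈ 2.2500.
Step 3: Plünnecke-Ruzsa gives |3A| ≤ K³·|A| = (2.2500)³ · 4 ≈ 45.5625.
Step 4: Compute 3A = A + A + A directly by enumerating all triples (a,b,c) ∈ A³; |3A| = 16.
Step 5: Check 16 ≤ 45.5625? Yes ✓.

K = 9/4, Plünnecke-Ruzsa bound K³|A| ≈ 45.5625, |3A| = 16, inequality holds.


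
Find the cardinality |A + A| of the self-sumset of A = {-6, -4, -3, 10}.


A + A = {a + a' : a, a' ∈ A}; |A| = 4.
General bounds: 2|A| - 1 ≤ |A + A| ≤ |A|(|A|+1)/2, i.e. 7 ≤ |A + A| ≤ 10.
Lower bound 2|A|-1 is attained iff A is an arithmetic progression.
Enumerate sums a + a' for a ≤ a' (symmetric, so this suffices):
a = -6: -6+-6=-12, -6+-4=-10, -6+-3=-9, -6+10=4
a = -4: -4+-4=-8, -4+-3=-7, -4+10=6
a = -3: -3+-3=-6, -3+10=7
a = 10: 10+10=20
Distinct sums: {-12, -10, -9, -8, -7, -6, 4, 6, 7, 20}
|A + A| = 10

|A + A| = 10


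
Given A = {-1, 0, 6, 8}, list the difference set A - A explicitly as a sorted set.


A - A = {a - a' : a, a' ∈ A}.
Compute a - a' for each ordered pair (a, a'):
a = -1: -1--1=0, -1-0=-1, -1-6=-7, -1-8=-9
a = 0: 0--1=1, 0-0=0, 0-6=-6, 0-8=-8
a = 6: 6--1=7, 6-0=6, 6-6=0, 6-8=-2
a = 8: 8--1=9, 8-0=8, 8-6=2, 8-8=0
Collecting distinct values (and noting 0 appears from a-a):
A - A = {-9, -8, -7, -6, -2, -1, 0, 1, 2, 6, 7, 8, 9}
|A - A| = 13

A - A = {-9, -8, -7, -6, -2, -1, 0, 1, 2, 6, 7, 8, 9}


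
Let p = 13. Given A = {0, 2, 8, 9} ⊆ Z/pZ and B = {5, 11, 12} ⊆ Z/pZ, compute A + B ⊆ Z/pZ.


Work in Z/13Z: reduce every sum a + b modulo 13.
Enumerate all 12 pairs:
a = 0: 0+5=5, 0+11=11, 0+12=12
a = 2: 2+5=7, 2+11=0, 2+12=1
a = 8: 8+5=0, 8+11=6, 8+12=7
a = 9: 9+5=1, 9+11=7, 9+12=8
Distinct residues collected: {0, 1, 5, 6, 7, 8, 11, 12}
|A + B| = 8 (out of 13 total residues).

A + B = {0, 1, 5, 6, 7, 8, 11, 12}


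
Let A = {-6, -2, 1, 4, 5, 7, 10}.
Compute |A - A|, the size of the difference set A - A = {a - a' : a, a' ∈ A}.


A - A = {a - a' : a, a' ∈ A}; |A| = 7.
Bounds: 2|A|-1 ≤ |A - A| ≤ |A|² - |A| + 1, i.e. 13 ≤ |A - A| ≤ 43.
Note: 0 ∈ A - A always (from a - a). The set is symmetric: if d ∈ A - A then -d ∈ A - A.
Enumerate nonzero differences d = a - a' with a > a' (then include -d):
Positive differences: {1, 2, 3, 4, 5, 6, 7, 9, 10, 11, 12, 13, 16}
Full difference set: {0} ∪ (positive diffs) ∪ (negative diffs).
|A - A| = 1 + 2·13 = 27 (matches direct enumeration: 27).

|A - A| = 27


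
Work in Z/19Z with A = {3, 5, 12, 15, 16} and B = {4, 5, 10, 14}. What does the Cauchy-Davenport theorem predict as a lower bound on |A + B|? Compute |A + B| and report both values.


Cauchy-Davenport: |A + B| ≥ min(p, |A| + |B| - 1) for A, B nonempty in Z/pZ.
|A| = 5, |B| = 4, p = 19.
CD lower bound = min(19, 5 + 4 - 1) = min(19, 8) = 8.
Compute A + B mod 19 directly:
a = 3: 3+4=7, 3+5=8, 3+10=13, 3+14=17
a = 5: 5+4=9, 5+5=10, 5+10=15, 5+14=0
a = 12: 12+4=16, 12+5=17, 12+10=3, 12+14=7
a = 15: 15+4=0, 15+5=1, 15+10=6, 15+14=10
a = 16: 16+4=1, 16+5=2, 16+10=7, 16+14=11
A + B = {0, 1, 2, 3, 6, 7, 8, 9, 10, 11, 13, 15, 16, 17}, so |A + B| = 14.
Verify: 14 ≥ 8? Yes ✓.

CD lower bound = 8, actual |A + B| = 14.


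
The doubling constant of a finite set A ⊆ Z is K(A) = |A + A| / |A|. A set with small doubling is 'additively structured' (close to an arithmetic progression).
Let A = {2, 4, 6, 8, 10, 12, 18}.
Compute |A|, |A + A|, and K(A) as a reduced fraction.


|A| = 7.
Compute A + A by enumerating all 49 pairs.
A + A = {4, 6, 8, 10, 12, 14, 16, 18, 20, 22, 24, 26, 28, 30, 36}, so |A + A| = 15.
K = |A + A| / |A| = 15/7 (already in lowest terms) ≈ 2.1429.
Reference: AP of size 7 gives K = 13/7 ≈ 1.8571; a fully generic set of size 7 gives K ≈ 4.0000.

|A| = 7, |A + A| = 15, K = 15/7.


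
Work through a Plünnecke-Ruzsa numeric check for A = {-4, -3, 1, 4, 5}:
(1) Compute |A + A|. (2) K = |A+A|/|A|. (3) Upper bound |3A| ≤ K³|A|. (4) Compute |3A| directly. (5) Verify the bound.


|A| = 5.
Step 1: Compute A + A by enumerating all 25 pairs.
A + A = {-8, -7, -6, -3, -2, 0, 1, 2, 5, 6, 8, 9, 10}, so |A + A| = 13.
Step 2: Doubling constant K = |A + A|/|A| = 13/5 = 13/5 ≈ 2.6000.
Step 3: Plünnecke-Ruzsa gives |3A| ≤ K³·|A| = (2.6000)³ · 5 ≈ 87.8800.
Step 4: Compute 3A = A + A + A directly by enumerating all triples (a,b,c) ∈ A³; |3A| = 25.
Step 5: Check 25 ≤ 87.8800? Yes ✓.

K = 13/5, Plünnecke-Ruzsa bound K³|A| ≈ 87.8800, |3A| = 25, inequality holds.


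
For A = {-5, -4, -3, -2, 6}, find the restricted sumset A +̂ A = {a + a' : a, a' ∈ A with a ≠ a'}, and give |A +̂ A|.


Restricted sumset: A +̂ A = {a + a' : a ∈ A, a' ∈ A, a ≠ a'}.
Equivalently, take A + A and drop any sum 2a that is achievable ONLY as a + a for a ∈ A (i.e. sums representable only with equal summands).
Enumerate pairs (a, a') with a < a' (symmetric, so each unordered pair gives one sum; this covers all a ≠ a'):
  -5 + -4 = -9
  -5 + -3 = -8
  -5 + -2 = -7
  -5 + 6 = 1
  -4 + -3 = -7
  -4 + -2 = -6
  -4 + 6 = 2
  -3 + -2 = -5
  -3 + 6 = 3
  -2 + 6 = 4
Collected distinct sums: {-9, -8, -7, -6, -5, 1, 2, 3, 4}
|A +̂ A| = 9
(Reference bound: |A +̂ A| ≥ 2|A| - 3 for |A| ≥ 2, with |A| = 5 giving ≥ 7.)

|A +̂ A| = 9


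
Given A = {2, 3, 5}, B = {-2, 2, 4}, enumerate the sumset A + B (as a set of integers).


A + B = {a + b : a ∈ A, b ∈ B}.
Enumerate all |A|·|B| = 3·3 = 9 pairs (a, b) and collect distinct sums.
a = 2: 2+-2=0, 2+2=4, 2+4=6
a = 3: 3+-2=1, 3+2=5, 3+4=7
a = 5: 5+-2=3, 5+2=7, 5+4=9
Collecting distinct sums: A + B = {0, 1, 3, 4, 5, 6, 7, 9}
|A + B| = 8

A + B = {0, 1, 3, 4, 5, 6, 7, 9}


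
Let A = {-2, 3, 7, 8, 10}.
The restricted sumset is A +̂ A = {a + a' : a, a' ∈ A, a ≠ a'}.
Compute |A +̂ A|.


Restricted sumset: A +̂ A = {a + a' : a ∈ A, a' ∈ A, a ≠ a'}.
Equivalently, take A + A and drop any sum 2a that is achievable ONLY as a + a for a ∈ A (i.e. sums representable only with equal summands).
Enumerate pairs (a, a') with a < a' (symmetric, so each unordered pair gives one sum; this covers all a ≠ a'):
  -2 + 3 = 1
  -2 + 7 = 5
  -2 + 8 = 6
  -2 + 10 = 8
  3 + 7 = 10
  3 + 8 = 11
  3 + 10 = 13
  7 + 8 = 15
  7 + 10 = 17
  8 + 10 = 18
Collected distinct sums: {1, 5, 6, 8, 10, 11, 13, 15, 17, 18}
|A +̂ A| = 10
(Reference bound: |A +̂ A| ≥ 2|A| - 3 for |A| ≥ 2, with |A| = 5 giving ≥ 7.)

|A +̂ A| = 10


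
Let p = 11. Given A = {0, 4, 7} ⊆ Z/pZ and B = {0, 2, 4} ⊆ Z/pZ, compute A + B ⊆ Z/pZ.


Work in Z/11Z: reduce every sum a + b modulo 11.
Enumerate all 9 pairs:
a = 0: 0+0=0, 0+2=2, 0+4=4
a = 4: 4+0=4, 4+2=6, 4+4=8
a = 7: 7+0=7, 7+2=9, 7+4=0
Distinct residues collected: {0, 2, 4, 6, 7, 8, 9}
|A + B| = 7 (out of 11 total residues).

A + B = {0, 2, 4, 6, 7, 8, 9}


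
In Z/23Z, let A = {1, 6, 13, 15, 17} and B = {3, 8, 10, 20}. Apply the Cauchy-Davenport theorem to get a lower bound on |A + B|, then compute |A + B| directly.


Cauchy-Davenport: |A + B| ≥ min(p, |A| + |B| - 1) for A, B nonempty in Z/pZ.
|A| = 5, |B| = 4, p = 23.
CD lower bound = min(23, 5 + 4 - 1) = min(23, 8) = 8.
Compute A + B mod 23 directly:
a = 1: 1+3=4, 1+8=9, 1+10=11, 1+20=21
a = 6: 6+3=9, 6+8=14, 6+10=16, 6+20=3
a = 13: 13+3=16, 13+8=21, 13+10=0, 13+20=10
a = 15: 15+3=18, 15+8=0, 15+10=2, 15+20=12
a = 17: 17+3=20, 17+8=2, 17+10=4, 17+20=14
A + B = {0, 2, 3, 4, 9, 10, 11, 12, 14, 16, 18, 20, 21}, so |A + B| = 13.
Verify: 13 ≥ 8? Yes ✓.

CD lower bound = 8, actual |A + B| = 13.


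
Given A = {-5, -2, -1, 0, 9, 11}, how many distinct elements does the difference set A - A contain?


A - A = {a - a' : a, a' ∈ A}; |A| = 6.
Bounds: 2|A|-1 ≤ |A - A| ≤ |A|² - |A| + 1, i.e. 11 ≤ |A - A| ≤ 31.
Note: 0 ∈ A - A always (from a - a). The set is symmetric: if d ∈ A - A then -d ∈ A - A.
Enumerate nonzero differences d = a - a' with a > a' (then include -d):
Positive differences: {1, 2, 3, 4, 5, 9, 10, 11, 12, 13, 14, 16}
Full difference set: {0} ∪ (positive diffs) ∪ (negative diffs).
|A - A| = 1 + 2·12 = 25 (matches direct enumeration: 25).

|A - A| = 25


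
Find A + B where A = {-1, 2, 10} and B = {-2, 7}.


A + B = {a + b : a ∈ A, b ∈ B}.
Enumerate all |A|·|B| = 3·2 = 6 pairs (a, b) and collect distinct sums.
a = -1: -1+-2=-3, -1+7=6
a = 2: 2+-2=0, 2+7=9
a = 10: 10+-2=8, 10+7=17
Collecting distinct sums: A + B = {-3, 0, 6, 8, 9, 17}
|A + B| = 6

A + B = {-3, 0, 6, 8, 9, 17}


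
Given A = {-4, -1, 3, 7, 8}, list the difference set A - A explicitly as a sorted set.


A - A = {a - a' : a, a' ∈ A}.
Compute a - a' for each ordered pair (a, a'):
a = -4: -4--4=0, -4--1=-3, -4-3=-7, -4-7=-11, -4-8=-12
a = -1: -1--4=3, -1--1=0, -1-3=-4, -1-7=-8, -1-8=-9
a = 3: 3--4=7, 3--1=4, 3-3=0, 3-7=-4, 3-8=-5
a = 7: 7--4=11, 7--1=8, 7-3=4, 7-7=0, 7-8=-1
a = 8: 8--4=12, 8--1=9, 8-3=5, 8-7=1, 8-8=0
Collecting distinct values (and noting 0 appears from a-a):
A - A = {-12, -11, -9, -8, -7, -5, -4, -3, -1, 0, 1, 3, 4, 5, 7, 8, 9, 11, 12}
|A - A| = 19

A - A = {-12, -11, -9, -8, -7, -5, -4, -3, -1, 0, 1, 3, 4, 5, 7, 8, 9, 11, 12}


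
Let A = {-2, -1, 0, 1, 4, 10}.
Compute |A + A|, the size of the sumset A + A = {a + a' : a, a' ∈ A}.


A + A = {a + a' : a, a' ∈ A}; |A| = 6.
General bounds: 2|A| - 1 ≤ |A + A| ≤ |A|(|A|+1)/2, i.e. 11 ≤ |A + A| ≤ 21.
Lower bound 2|A|-1 is attained iff A is an arithmetic progression.
Enumerate sums a + a' for a ≤ a' (symmetric, so this suffices):
a = -2: -2+-2=-4, -2+-1=-3, -2+0=-2, -2+1=-1, -2+4=2, -2+10=8
a = -1: -1+-1=-2, -1+0=-1, -1+1=0, -1+4=3, -1+10=9
a = 0: 0+0=0, 0+1=1, 0+4=4, 0+10=10
a = 1: 1+1=2, 1+4=5, 1+10=11
a = 4: 4+4=8, 4+10=14
a = 10: 10+10=20
Distinct sums: {-4, -3, -2, -1, 0, 1, 2, 3, 4, 5, 8, 9, 10, 11, 14, 20}
|A + A| = 16

|A + A| = 16


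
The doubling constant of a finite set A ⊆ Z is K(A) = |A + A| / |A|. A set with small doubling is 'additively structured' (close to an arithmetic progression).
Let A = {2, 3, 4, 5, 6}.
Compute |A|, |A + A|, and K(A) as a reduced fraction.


|A| = 5.
Compute A + A by enumerating all 25 pairs.
A + A = {4, 5, 6, 7, 8, 9, 10, 11, 12}, so |A + A| = 9.
K = |A + A| / |A| = 9/5 (already in lowest terms) ≈ 1.8000.
Reference: AP of size 5 gives K = 9/5 ≈ 1.8000; a fully generic set of size 5 gives K ≈ 3.0000.

|A| = 5, |A + A| = 9, K = 9/5.


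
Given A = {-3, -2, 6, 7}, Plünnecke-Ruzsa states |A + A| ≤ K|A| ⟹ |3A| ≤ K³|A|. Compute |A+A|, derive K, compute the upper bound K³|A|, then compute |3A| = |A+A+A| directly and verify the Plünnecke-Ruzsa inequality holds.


|A| = 4.
Step 1: Compute A + A by enumerating all 16 pairs.
A + A = {-6, -5, -4, 3, 4, 5, 12, 13, 14}, so |A + A| = 9.
Step 2: Doubling constant K = |A + A|/|A| = 9/4 = 9/4 ≈ 2.2500.
Step 3: Plünnecke-Ruzsa gives |3A| ≤ K³·|A| = (2.2500)³ · 4 ≈ 45.5625.
Step 4: Compute 3A = A + A + A directly by enumerating all triples (a,b,c) ∈ A³; |3A| = 16.
Step 5: Check 16 ≤ 45.5625? Yes ✓.

K = 9/4, Plünnecke-Ruzsa bound K³|A| ≈ 45.5625, |3A| = 16, inequality holds.


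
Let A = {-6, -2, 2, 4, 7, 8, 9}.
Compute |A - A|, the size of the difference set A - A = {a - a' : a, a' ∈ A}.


A - A = {a - a' : a, a' ∈ A}; |A| = 7.
Bounds: 2|A|-1 ≤ |A - A| ≤ |A|² - |A| + 1, i.e. 13 ≤ |A - A| ≤ 43.
Note: 0 ∈ A - A always (from a - a). The set is symmetric: if d ∈ A - A then -d ∈ A - A.
Enumerate nonzero differences d = a - a' with a > a' (then include -d):
Positive differences: {1, 2, 3, 4, 5, 6, 7, 8, 9, 10, 11, 13, 14, 15}
Full difference set: {0} ∪ (positive diffs) ∪ (negative diffs).
|A - A| = 1 + 2·14 = 29 (matches direct enumeration: 29).

|A - A| = 29


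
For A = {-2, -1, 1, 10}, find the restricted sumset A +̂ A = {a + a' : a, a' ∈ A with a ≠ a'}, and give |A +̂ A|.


Restricted sumset: A +̂ A = {a + a' : a ∈ A, a' ∈ A, a ≠ a'}.
Equivalently, take A + A and drop any sum 2a that is achievable ONLY as a + a for a ∈ A (i.e. sums representable only with equal summands).
Enumerate pairs (a, a') with a < a' (symmetric, so each unordered pair gives one sum; this covers all a ≠ a'):
  -2 + -1 = -3
  -2 + 1 = -1
  -2 + 10 = 8
  -1 + 1 = 0
  -1 + 10 = 9
  1 + 10 = 11
Collected distinct sums: {-3, -1, 0, 8, 9, 11}
|A +̂ A| = 6
(Reference bound: |A +̂ A| ≥ 2|A| - 3 for |A| ≥ 2, with |A| = 4 giving ≥ 5.)

|A +̂ A| = 6
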